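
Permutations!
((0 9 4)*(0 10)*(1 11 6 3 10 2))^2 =((0 9 4 2 1 11 6 3 10))^2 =(0 4 1 6 10 9 2 11 3)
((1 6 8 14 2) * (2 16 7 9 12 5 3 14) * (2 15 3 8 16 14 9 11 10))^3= ((1 6 16 7 11 10 2)(3 9 12 5 8 15))^3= (1 7 2 16 10 6 11)(3 5)(8 9)(12 15)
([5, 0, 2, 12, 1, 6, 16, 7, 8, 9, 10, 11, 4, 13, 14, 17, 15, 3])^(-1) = (0 1 4 12 3 17 15 16 6 5)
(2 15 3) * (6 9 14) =(2 15 3)(6 9 14) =[0, 1, 15, 2, 4, 5, 9, 7, 8, 14, 10, 11, 12, 13, 6, 3]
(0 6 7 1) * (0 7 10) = (0 6 10)(1 7) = [6, 7, 2, 3, 4, 5, 10, 1, 8, 9, 0]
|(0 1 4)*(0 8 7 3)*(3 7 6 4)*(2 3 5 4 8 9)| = |(0 1 5 4 9 2 3)(6 8)| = 14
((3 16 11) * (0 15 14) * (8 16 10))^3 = (3 16 10 11 8)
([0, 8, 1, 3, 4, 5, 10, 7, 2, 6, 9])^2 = (1 2 8)(6 9 10)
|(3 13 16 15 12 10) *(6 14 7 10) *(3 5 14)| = 12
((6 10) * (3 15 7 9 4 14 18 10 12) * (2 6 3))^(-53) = ((2 6 12)(3 15 7 9 4 14 18 10))^(-53) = (2 6 12)(3 9 18 15 4 10 7 14)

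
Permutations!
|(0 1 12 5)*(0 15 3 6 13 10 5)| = 6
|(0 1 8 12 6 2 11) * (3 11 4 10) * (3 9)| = 11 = |(0 1 8 12 6 2 4 10 9 3 11)|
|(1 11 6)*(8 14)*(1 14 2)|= |(1 11 6 14 8 2)|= 6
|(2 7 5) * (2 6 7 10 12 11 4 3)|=|(2 10 12 11 4 3)(5 6 7)|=6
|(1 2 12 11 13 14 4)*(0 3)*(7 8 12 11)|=|(0 3)(1 2 11 13 14 4)(7 8 12)|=6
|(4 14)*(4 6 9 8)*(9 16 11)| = |(4 14 6 16 11 9 8)| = 7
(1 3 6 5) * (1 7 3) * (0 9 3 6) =[9, 1, 2, 0, 4, 7, 5, 6, 8, 3] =(0 9 3)(5 7 6)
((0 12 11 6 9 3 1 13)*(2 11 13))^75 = ((0 12 13)(1 2 11 6 9 3))^75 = (13)(1 6)(2 9)(3 11)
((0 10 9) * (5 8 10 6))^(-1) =(0 9 10 8 5 6)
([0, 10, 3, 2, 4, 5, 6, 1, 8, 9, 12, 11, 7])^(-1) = [0, 7, 3, 2, 4, 5, 6, 12, 8, 9, 1, 11, 10]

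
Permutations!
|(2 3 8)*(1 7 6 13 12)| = |(1 7 6 13 12)(2 3 8)| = 15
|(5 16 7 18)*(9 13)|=4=|(5 16 7 18)(9 13)|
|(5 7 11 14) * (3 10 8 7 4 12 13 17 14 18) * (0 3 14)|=|(0 3 10 8 7 11 18 14 5 4 12 13 17)|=13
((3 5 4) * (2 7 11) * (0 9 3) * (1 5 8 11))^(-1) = ((0 9 3 8 11 2 7 1 5 4))^(-1) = (0 4 5 1 7 2 11 8 3 9)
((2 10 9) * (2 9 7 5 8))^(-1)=((2 10 7 5 8))^(-1)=(2 8 5 7 10)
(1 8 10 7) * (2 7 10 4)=[0, 8, 7, 3, 2, 5, 6, 1, 4, 9, 10]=(10)(1 8 4 2 7)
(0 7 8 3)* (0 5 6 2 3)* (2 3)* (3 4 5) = [7, 1, 2, 3, 5, 6, 4, 8, 0] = (0 7 8)(4 5 6)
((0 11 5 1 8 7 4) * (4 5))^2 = ((0 11 4)(1 8 7 5))^2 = (0 4 11)(1 7)(5 8)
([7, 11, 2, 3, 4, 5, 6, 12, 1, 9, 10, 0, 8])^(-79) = [11, 8, 2, 3, 4, 5, 6, 0, 12, 9, 10, 1, 7]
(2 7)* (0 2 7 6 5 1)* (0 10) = (0 2 6 5 1 10) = [2, 10, 6, 3, 4, 1, 5, 7, 8, 9, 0]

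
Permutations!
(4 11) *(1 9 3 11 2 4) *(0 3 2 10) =[3, 9, 4, 11, 10, 5, 6, 7, 8, 2, 0, 1] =(0 3 11 1 9 2 4 10)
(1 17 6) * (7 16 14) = (1 17 6)(7 16 14) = [0, 17, 2, 3, 4, 5, 1, 16, 8, 9, 10, 11, 12, 13, 7, 15, 14, 6]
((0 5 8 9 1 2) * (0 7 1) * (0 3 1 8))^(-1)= ((0 5)(1 2 7 8 9 3))^(-1)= (0 5)(1 3 9 8 7 2)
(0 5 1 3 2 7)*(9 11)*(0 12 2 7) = (0 5 1 3 7 12 2)(9 11) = [5, 3, 0, 7, 4, 1, 6, 12, 8, 11, 10, 9, 2]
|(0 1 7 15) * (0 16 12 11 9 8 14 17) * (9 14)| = 18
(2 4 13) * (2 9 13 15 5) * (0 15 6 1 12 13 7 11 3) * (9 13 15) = (0 9 7 11 3)(1 12 15 5 2 4 6) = [9, 12, 4, 0, 6, 2, 1, 11, 8, 7, 10, 3, 15, 13, 14, 5]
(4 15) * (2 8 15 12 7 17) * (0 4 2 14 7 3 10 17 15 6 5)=[4, 1, 8, 10, 12, 0, 5, 15, 6, 9, 17, 11, 3, 13, 7, 2, 16, 14]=(0 4 12 3 10 17 14 7 15 2 8 6 5)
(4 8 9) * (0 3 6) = [3, 1, 2, 6, 8, 5, 0, 7, 9, 4] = (0 3 6)(4 8 9)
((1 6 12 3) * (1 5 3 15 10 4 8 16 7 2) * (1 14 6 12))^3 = (1 10 16 14 12 4 7 6 15 8 2)(3 5)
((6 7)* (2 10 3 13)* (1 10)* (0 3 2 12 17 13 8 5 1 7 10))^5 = ((0 3 8 5 1)(2 7 6 10)(12 17 13))^5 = (2 7 6 10)(12 13 17)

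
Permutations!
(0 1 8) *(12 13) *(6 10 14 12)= (0 1 8)(6 10 14 12 13)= [1, 8, 2, 3, 4, 5, 10, 7, 0, 9, 14, 11, 13, 6, 12]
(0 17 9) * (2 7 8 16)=(0 17 9)(2 7 8 16)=[17, 1, 7, 3, 4, 5, 6, 8, 16, 0, 10, 11, 12, 13, 14, 15, 2, 9]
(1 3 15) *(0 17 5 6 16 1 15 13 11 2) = [17, 3, 0, 13, 4, 6, 16, 7, 8, 9, 10, 2, 12, 11, 14, 15, 1, 5] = (0 17 5 6 16 1 3 13 11 2)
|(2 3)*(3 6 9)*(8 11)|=4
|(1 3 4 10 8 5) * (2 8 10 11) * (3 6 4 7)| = 14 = |(1 6 4 11 2 8 5)(3 7)|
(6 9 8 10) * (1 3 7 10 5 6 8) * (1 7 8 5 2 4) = (1 3 8 2 4)(5 6 9 7 10) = [0, 3, 4, 8, 1, 6, 9, 10, 2, 7, 5]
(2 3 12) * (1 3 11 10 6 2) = (1 3 12)(2 11 10 6) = [0, 3, 11, 12, 4, 5, 2, 7, 8, 9, 6, 10, 1]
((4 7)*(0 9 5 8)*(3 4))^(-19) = (0 9 5 8)(3 7 4)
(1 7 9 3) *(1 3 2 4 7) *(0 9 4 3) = (0 9 2 3)(4 7) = [9, 1, 3, 0, 7, 5, 6, 4, 8, 2]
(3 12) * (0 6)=[6, 1, 2, 12, 4, 5, 0, 7, 8, 9, 10, 11, 3]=(0 6)(3 12)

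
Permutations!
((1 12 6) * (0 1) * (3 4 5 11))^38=((0 1 12 6)(3 4 5 11))^38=(0 12)(1 6)(3 5)(4 11)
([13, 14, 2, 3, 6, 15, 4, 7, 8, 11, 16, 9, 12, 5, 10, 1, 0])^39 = [16, 15, 2, 3, 6, 13, 4, 7, 8, 11, 14, 9, 12, 0, 1, 5, 10]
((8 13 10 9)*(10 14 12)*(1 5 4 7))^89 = ((1 5 4 7)(8 13 14 12 10 9))^89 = (1 5 4 7)(8 9 10 12 14 13)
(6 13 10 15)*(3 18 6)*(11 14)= (3 18 6 13 10 15)(11 14)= [0, 1, 2, 18, 4, 5, 13, 7, 8, 9, 15, 14, 12, 10, 11, 3, 16, 17, 6]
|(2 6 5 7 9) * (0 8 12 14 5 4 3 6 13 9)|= 6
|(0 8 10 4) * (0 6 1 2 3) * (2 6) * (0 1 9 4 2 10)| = 14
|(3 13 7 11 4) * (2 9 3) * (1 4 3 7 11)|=|(1 4 2 9 7)(3 13 11)|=15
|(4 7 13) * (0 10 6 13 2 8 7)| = 15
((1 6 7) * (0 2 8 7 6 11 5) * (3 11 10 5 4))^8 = ((0 2 8 7 1 10 5)(3 11 4))^8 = (0 2 8 7 1 10 5)(3 4 11)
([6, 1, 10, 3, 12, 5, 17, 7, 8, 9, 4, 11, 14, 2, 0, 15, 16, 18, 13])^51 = [6, 1, 10, 3, 12, 5, 17, 7, 8, 9, 4, 11, 14, 2, 0, 15, 16, 18, 13]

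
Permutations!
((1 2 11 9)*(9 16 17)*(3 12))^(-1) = ((1 2 11 16 17 9)(3 12))^(-1) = (1 9 17 16 11 2)(3 12)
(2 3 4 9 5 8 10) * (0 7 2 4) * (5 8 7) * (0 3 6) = (0 5 7 2 6)(4 9 8 10) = [5, 1, 6, 3, 9, 7, 0, 2, 10, 8, 4]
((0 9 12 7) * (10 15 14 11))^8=(15)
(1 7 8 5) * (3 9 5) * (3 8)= (1 7 3 9 5)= [0, 7, 2, 9, 4, 1, 6, 3, 8, 5]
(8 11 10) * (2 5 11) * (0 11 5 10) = [11, 1, 10, 3, 4, 5, 6, 7, 2, 9, 8, 0] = (0 11)(2 10 8)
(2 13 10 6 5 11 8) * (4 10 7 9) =(2 13 7 9 4 10 6 5 11 8) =[0, 1, 13, 3, 10, 11, 5, 9, 2, 4, 6, 8, 12, 7]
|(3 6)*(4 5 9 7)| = |(3 6)(4 5 9 7)| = 4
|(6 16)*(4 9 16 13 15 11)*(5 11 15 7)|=|(4 9 16 6 13 7 5 11)|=8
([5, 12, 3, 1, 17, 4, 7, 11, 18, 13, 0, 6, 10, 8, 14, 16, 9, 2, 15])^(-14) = (0 2 10 17 12 4 1 5 3)(6 7 11)(8 9 15)(13 16 18)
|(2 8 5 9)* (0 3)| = |(0 3)(2 8 5 9)| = 4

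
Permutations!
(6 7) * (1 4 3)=(1 4 3)(6 7)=[0, 4, 2, 1, 3, 5, 7, 6]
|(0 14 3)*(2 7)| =|(0 14 3)(2 7)| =6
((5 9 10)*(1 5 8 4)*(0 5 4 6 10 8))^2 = (0 9 6)(5 8 10)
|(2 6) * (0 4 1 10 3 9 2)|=|(0 4 1 10 3 9 2 6)|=8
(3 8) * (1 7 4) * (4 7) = (1 4)(3 8) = [0, 4, 2, 8, 1, 5, 6, 7, 3]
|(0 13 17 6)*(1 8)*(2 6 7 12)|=14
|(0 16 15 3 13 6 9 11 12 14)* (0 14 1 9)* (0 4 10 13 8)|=20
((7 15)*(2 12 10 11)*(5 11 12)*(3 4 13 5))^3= (2 13)(3 5)(4 11)(7 15)(10 12)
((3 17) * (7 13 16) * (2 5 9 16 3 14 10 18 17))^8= ((2 5 9 16 7 13 3)(10 18 17 14))^8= (18)(2 5 9 16 7 13 3)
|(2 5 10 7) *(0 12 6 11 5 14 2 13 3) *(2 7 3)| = 28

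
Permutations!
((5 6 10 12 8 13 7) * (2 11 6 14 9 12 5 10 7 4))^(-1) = ((2 11 6 7 10 5 14 9 12 8 13 4))^(-1) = (2 4 13 8 12 9 14 5 10 7 6 11)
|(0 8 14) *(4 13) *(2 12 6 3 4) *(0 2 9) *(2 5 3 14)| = 11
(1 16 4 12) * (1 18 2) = (1 16 4 12 18 2) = [0, 16, 1, 3, 12, 5, 6, 7, 8, 9, 10, 11, 18, 13, 14, 15, 4, 17, 2]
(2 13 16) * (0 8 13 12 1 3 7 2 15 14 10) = (0 8 13 16 15 14 10)(1 3 7 2 12) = [8, 3, 12, 7, 4, 5, 6, 2, 13, 9, 0, 11, 1, 16, 10, 14, 15]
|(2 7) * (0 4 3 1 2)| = 6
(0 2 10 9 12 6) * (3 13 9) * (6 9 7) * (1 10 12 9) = (0 2 12 1 10 3 13 7 6) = [2, 10, 12, 13, 4, 5, 0, 6, 8, 9, 3, 11, 1, 7]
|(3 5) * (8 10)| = 2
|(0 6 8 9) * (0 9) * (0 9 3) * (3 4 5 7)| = |(0 6 8 9 4 5 7 3)| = 8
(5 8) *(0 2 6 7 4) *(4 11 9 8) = (0 2 6 7 11 9 8 5 4) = [2, 1, 6, 3, 0, 4, 7, 11, 5, 8, 10, 9]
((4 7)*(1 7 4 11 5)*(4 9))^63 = (1 5 11 7)(4 9)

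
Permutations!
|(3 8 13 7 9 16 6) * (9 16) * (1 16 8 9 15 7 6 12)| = |(1 16 12)(3 9 15 7 8 13 6)| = 21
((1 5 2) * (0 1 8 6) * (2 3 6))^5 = (2 8) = ((0 1 5 3 6)(2 8))^5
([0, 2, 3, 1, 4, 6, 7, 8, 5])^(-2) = [0, 2, 3, 1, 4, 7, 8, 5, 6]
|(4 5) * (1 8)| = 2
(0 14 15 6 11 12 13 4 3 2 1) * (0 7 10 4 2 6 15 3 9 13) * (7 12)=(15)(0 14 3 6 11 7 10 4 9 13 2 1 12)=[14, 12, 1, 6, 9, 5, 11, 10, 8, 13, 4, 7, 0, 2, 3, 15]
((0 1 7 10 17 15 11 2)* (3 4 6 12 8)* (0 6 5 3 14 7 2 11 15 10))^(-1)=((0 1 2 6 12 8 14 7)(3 4 5)(10 17))^(-1)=(0 7 14 8 12 6 2 1)(3 5 4)(10 17)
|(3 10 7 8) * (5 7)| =|(3 10 5 7 8)| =5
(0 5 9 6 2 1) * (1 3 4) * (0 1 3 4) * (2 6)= (0 5 9 2 4 3)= [5, 1, 4, 0, 3, 9, 6, 7, 8, 2]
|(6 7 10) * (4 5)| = 6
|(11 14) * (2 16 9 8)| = 4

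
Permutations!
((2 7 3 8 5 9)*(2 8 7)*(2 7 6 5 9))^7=((2 7 3 6 5)(8 9))^7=(2 3 5 7 6)(8 9)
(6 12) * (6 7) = (6 12 7) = [0, 1, 2, 3, 4, 5, 12, 6, 8, 9, 10, 11, 7]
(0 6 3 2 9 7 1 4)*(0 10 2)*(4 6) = (0 4 10 2 9 7 1 6 3) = [4, 6, 9, 0, 10, 5, 3, 1, 8, 7, 2]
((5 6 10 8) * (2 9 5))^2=((2 9 5 6 10 8))^2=(2 5 10)(6 8 9)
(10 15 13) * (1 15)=(1 15 13 10)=[0, 15, 2, 3, 4, 5, 6, 7, 8, 9, 1, 11, 12, 10, 14, 13]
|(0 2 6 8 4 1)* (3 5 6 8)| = |(0 2 8 4 1)(3 5 6)| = 15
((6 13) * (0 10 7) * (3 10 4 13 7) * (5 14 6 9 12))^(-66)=(0 14 9)(4 6 12)(5 13 7)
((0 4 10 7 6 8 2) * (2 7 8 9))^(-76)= (0 7)(2 8)(4 6)(9 10)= ((0 4 10 8 7 6 9 2))^(-76)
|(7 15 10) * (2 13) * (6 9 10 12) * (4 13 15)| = 9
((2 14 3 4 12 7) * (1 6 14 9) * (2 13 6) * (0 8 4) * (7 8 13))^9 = (0 3 14 6 13)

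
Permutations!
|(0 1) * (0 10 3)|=|(0 1 10 3)|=4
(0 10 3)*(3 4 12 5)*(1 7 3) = (0 10 4 12 5 1 7 3) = [10, 7, 2, 0, 12, 1, 6, 3, 8, 9, 4, 11, 5]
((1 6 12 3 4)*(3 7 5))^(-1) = (1 4 3 5 7 12 6)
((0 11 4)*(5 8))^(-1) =((0 11 4)(5 8))^(-1) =(0 4 11)(5 8)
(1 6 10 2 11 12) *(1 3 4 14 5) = [0, 6, 11, 4, 14, 1, 10, 7, 8, 9, 2, 12, 3, 13, 5] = (1 6 10 2 11 12 3 4 14 5)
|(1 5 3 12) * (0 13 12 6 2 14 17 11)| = |(0 13 12 1 5 3 6 2 14 17 11)| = 11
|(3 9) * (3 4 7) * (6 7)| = 5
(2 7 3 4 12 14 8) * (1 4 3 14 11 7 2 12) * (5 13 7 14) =(1 4)(5 13 7)(8 12 11 14) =[0, 4, 2, 3, 1, 13, 6, 5, 12, 9, 10, 14, 11, 7, 8]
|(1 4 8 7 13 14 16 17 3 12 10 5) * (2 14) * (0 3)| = |(0 3 12 10 5 1 4 8 7 13 2 14 16 17)| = 14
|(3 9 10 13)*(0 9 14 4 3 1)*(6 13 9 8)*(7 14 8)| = 18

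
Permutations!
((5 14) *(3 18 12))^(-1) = (3 12 18)(5 14)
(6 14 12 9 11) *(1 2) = (1 2)(6 14 12 9 11) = [0, 2, 1, 3, 4, 5, 14, 7, 8, 11, 10, 6, 9, 13, 12]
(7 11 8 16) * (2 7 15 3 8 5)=(2 7 11 5)(3 8 16 15)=[0, 1, 7, 8, 4, 2, 6, 11, 16, 9, 10, 5, 12, 13, 14, 3, 15]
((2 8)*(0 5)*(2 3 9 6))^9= (0 5)(2 6 9 3 8)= ((0 5)(2 8 3 9 6))^9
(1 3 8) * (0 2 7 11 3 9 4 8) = (0 2 7 11 3)(1 9 4 8) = [2, 9, 7, 0, 8, 5, 6, 11, 1, 4, 10, 3]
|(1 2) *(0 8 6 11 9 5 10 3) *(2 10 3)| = |(0 8 6 11 9 5 3)(1 10 2)| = 21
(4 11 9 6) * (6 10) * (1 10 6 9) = [0, 10, 2, 3, 11, 5, 4, 7, 8, 6, 9, 1] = (1 10 9 6 4 11)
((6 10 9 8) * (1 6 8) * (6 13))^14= (1 9 10 6 13)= ((1 13 6 10 9))^14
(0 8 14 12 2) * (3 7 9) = [8, 1, 0, 7, 4, 5, 6, 9, 14, 3, 10, 11, 2, 13, 12] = (0 8 14 12 2)(3 7 9)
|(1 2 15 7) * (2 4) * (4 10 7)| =3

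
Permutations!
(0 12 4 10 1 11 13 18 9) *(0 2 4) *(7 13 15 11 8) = [12, 8, 4, 3, 10, 5, 6, 13, 7, 2, 1, 15, 0, 18, 14, 11, 16, 17, 9] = (0 12)(1 8 7 13 18 9 2 4 10)(11 15)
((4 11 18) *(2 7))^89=((2 7)(4 11 18))^89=(2 7)(4 18 11)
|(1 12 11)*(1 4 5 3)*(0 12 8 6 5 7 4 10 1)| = |(0 12 11 10 1 8 6 5 3)(4 7)| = 18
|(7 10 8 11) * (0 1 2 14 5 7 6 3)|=11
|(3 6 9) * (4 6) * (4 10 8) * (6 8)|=|(3 10 6 9)(4 8)|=4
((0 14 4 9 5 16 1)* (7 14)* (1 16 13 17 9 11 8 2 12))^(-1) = (0 1 12 2 8 11 4 14 7)(5 9 17 13)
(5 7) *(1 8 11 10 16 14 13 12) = [0, 8, 2, 3, 4, 7, 6, 5, 11, 9, 16, 10, 1, 12, 13, 15, 14] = (1 8 11 10 16 14 13 12)(5 7)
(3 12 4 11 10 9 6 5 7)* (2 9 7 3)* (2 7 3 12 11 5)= (2 9 6)(3 11 10)(4 5 12)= [0, 1, 9, 11, 5, 12, 2, 7, 8, 6, 3, 10, 4]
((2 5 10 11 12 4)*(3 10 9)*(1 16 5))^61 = ((1 16 5 9 3 10 11 12 4 2))^61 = (1 16 5 9 3 10 11 12 4 2)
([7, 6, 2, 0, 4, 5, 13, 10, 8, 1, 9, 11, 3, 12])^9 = (13)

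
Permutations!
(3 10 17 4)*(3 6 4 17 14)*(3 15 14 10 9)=[0, 1, 2, 9, 6, 5, 4, 7, 8, 3, 10, 11, 12, 13, 15, 14, 16, 17]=(17)(3 9)(4 6)(14 15)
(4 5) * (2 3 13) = (2 3 13)(4 5) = [0, 1, 3, 13, 5, 4, 6, 7, 8, 9, 10, 11, 12, 2]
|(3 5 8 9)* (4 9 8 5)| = 3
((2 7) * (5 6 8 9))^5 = (2 7)(5 6 8 9)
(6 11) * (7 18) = (6 11)(7 18) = [0, 1, 2, 3, 4, 5, 11, 18, 8, 9, 10, 6, 12, 13, 14, 15, 16, 17, 7]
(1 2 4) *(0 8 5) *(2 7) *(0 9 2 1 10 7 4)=[8, 4, 0, 3, 10, 9, 6, 1, 5, 2, 7]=(0 8 5 9 2)(1 4 10 7)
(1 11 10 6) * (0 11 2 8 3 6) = (0 11 10)(1 2 8 3 6) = [11, 2, 8, 6, 4, 5, 1, 7, 3, 9, 0, 10]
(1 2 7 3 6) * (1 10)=(1 2 7 3 6 10)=[0, 2, 7, 6, 4, 5, 10, 3, 8, 9, 1]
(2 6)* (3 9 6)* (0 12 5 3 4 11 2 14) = (0 12 5 3 9 6 14)(2 4 11) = [12, 1, 4, 9, 11, 3, 14, 7, 8, 6, 10, 2, 5, 13, 0]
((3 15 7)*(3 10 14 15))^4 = ((7 10 14 15))^4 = (15)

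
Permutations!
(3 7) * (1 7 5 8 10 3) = (1 7)(3 5 8 10) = [0, 7, 2, 5, 4, 8, 6, 1, 10, 9, 3]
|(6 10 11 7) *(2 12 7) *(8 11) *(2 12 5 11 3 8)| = 14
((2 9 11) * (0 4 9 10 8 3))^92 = ((0 4 9 11 2 10 8 3))^92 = (0 2)(3 11)(4 10)(8 9)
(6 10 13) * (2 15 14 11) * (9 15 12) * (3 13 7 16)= (2 12 9 15 14 11)(3 13 6 10 7 16)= [0, 1, 12, 13, 4, 5, 10, 16, 8, 15, 7, 2, 9, 6, 11, 14, 3]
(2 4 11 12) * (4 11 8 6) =(2 11 12)(4 8 6) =[0, 1, 11, 3, 8, 5, 4, 7, 6, 9, 10, 12, 2]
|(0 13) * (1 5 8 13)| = 5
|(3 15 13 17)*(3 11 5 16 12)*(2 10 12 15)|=|(2 10 12 3)(5 16 15 13 17 11)|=12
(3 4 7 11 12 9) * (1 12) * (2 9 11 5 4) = [0, 12, 9, 2, 7, 4, 6, 5, 8, 3, 10, 1, 11] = (1 12 11)(2 9 3)(4 7 5)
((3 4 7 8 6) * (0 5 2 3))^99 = (0 3 8 5 4 6 2 7)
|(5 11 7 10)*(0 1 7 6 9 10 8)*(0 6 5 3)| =8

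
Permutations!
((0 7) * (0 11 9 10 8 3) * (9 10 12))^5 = ((0 7 11 10 8 3)(9 12))^5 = (0 3 8 10 11 7)(9 12)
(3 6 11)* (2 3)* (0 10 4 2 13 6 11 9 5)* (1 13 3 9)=(0 10 4 2 9 5)(1 13 6)(3 11)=[10, 13, 9, 11, 2, 0, 1, 7, 8, 5, 4, 3, 12, 6]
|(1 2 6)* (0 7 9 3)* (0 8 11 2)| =9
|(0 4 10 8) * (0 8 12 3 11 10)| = |(0 4)(3 11 10 12)| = 4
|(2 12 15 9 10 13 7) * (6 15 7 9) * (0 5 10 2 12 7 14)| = 18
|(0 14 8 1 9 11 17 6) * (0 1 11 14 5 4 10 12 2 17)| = 13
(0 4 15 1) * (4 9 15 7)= [9, 0, 2, 3, 7, 5, 6, 4, 8, 15, 10, 11, 12, 13, 14, 1]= (0 9 15 1)(4 7)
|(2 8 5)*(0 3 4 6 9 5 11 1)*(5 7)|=11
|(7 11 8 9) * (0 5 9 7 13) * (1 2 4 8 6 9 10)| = |(0 5 10 1 2 4 8 7 11 6 9 13)| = 12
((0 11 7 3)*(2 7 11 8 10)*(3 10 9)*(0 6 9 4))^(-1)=(11)(0 4 8)(2 10 7)(3 9 6)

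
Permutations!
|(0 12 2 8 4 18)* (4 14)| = |(0 12 2 8 14 4 18)| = 7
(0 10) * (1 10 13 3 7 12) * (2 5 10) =[13, 2, 5, 7, 4, 10, 6, 12, 8, 9, 0, 11, 1, 3] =(0 13 3 7 12 1 2 5 10)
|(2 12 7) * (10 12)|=|(2 10 12 7)|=4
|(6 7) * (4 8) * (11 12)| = 2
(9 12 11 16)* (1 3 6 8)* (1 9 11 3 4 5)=[0, 4, 2, 6, 5, 1, 8, 7, 9, 12, 10, 16, 3, 13, 14, 15, 11]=(1 4 5)(3 6 8 9 12)(11 16)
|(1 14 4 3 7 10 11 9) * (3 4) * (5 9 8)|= 9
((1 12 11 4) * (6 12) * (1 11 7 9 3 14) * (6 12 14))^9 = ((1 12 7 9 3 6 14)(4 11))^9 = (1 7 3 14 12 9 6)(4 11)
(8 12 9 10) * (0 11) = (0 11)(8 12 9 10) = [11, 1, 2, 3, 4, 5, 6, 7, 12, 10, 8, 0, 9]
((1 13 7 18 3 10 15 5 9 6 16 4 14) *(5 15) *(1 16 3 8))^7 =((1 13 7 18 8)(3 10 5 9 6)(4 14 16))^7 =(1 7 8 13 18)(3 5 6 10 9)(4 14 16)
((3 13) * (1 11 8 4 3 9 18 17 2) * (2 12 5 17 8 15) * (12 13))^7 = (1 2 15 11)(3 8 9 17 12 4 18 13 5)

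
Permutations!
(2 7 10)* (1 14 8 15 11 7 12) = (1 14 8 15 11 7 10 2 12) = [0, 14, 12, 3, 4, 5, 6, 10, 15, 9, 2, 7, 1, 13, 8, 11]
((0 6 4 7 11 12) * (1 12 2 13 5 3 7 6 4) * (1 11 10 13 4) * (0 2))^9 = (0 12 4 11 1 2 6)(3 5 13 10 7)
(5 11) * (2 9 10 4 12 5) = [0, 1, 9, 3, 12, 11, 6, 7, 8, 10, 4, 2, 5] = (2 9 10 4 12 5 11)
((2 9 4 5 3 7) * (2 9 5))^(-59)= (2 5 3 7 9 4)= ((2 5 3 7 9 4))^(-59)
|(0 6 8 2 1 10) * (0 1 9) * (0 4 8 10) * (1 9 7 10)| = |(0 6 1)(2 7 10 9 4 8)| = 6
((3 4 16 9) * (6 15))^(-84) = ((3 4 16 9)(6 15))^(-84) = (16)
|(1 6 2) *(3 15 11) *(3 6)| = 6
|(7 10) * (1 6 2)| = |(1 6 2)(7 10)| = 6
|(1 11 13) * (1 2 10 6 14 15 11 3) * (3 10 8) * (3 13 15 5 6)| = 6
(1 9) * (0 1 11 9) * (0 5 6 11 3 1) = (1 5 6 11 9 3) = [0, 5, 2, 1, 4, 6, 11, 7, 8, 3, 10, 9]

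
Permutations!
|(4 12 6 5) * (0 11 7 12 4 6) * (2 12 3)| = |(0 11 7 3 2 12)(5 6)| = 6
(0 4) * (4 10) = (0 10 4) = [10, 1, 2, 3, 0, 5, 6, 7, 8, 9, 4]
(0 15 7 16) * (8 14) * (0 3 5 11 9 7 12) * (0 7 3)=(0 15 12 7 16)(3 5 11 9)(8 14)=[15, 1, 2, 5, 4, 11, 6, 16, 14, 3, 10, 9, 7, 13, 8, 12, 0]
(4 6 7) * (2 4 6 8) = (2 4 8)(6 7) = [0, 1, 4, 3, 8, 5, 7, 6, 2]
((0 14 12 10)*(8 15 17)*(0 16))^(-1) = ((0 14 12 10 16)(8 15 17))^(-1) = (0 16 10 12 14)(8 17 15)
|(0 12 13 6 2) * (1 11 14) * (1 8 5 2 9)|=11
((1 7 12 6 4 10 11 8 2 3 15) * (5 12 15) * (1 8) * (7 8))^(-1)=(1 11 10 4 6 12 5 3 2 8)(7 15)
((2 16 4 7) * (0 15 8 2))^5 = (0 4 2 15 7 16 8)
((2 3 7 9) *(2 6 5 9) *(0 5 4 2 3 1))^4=(0 4 5 2 9 1 6)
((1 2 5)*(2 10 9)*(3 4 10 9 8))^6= (1 2)(3 10)(4 8)(5 9)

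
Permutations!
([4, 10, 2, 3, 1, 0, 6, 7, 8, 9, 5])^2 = (0 1 5 4 10)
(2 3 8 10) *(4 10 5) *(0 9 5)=(0 9 5 4 10 2 3 8)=[9, 1, 3, 8, 10, 4, 6, 7, 0, 5, 2]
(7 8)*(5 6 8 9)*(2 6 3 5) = (2 6 8 7 9)(3 5) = [0, 1, 6, 5, 4, 3, 8, 9, 7, 2]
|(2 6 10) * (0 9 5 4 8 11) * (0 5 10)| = 20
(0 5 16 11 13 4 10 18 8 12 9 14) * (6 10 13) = [5, 1, 2, 3, 13, 16, 10, 7, 12, 14, 18, 6, 9, 4, 0, 15, 11, 17, 8] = (0 5 16 11 6 10 18 8 12 9 14)(4 13)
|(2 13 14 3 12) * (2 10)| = |(2 13 14 3 12 10)| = 6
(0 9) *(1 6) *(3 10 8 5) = (0 9)(1 6)(3 10 8 5) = [9, 6, 2, 10, 4, 3, 1, 7, 5, 0, 8]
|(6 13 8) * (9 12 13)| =|(6 9 12 13 8)| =5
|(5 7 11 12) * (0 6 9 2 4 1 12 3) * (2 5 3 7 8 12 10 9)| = |(0 6 2 4 1 10 9 5 8 12 3)(7 11)| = 22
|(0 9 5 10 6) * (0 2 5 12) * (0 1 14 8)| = 12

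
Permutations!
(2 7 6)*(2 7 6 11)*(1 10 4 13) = [0, 10, 6, 3, 13, 5, 7, 11, 8, 9, 4, 2, 12, 1] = (1 10 4 13)(2 6 7 11)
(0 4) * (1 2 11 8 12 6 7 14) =[4, 2, 11, 3, 0, 5, 7, 14, 12, 9, 10, 8, 6, 13, 1] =(0 4)(1 2 11 8 12 6 7 14)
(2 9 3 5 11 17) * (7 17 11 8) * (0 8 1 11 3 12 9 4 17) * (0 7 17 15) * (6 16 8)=(0 6 16 8 17 2 4 15)(1 11 3 5)(9 12)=[6, 11, 4, 5, 15, 1, 16, 7, 17, 12, 10, 3, 9, 13, 14, 0, 8, 2]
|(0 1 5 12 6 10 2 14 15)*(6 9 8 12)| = |(0 1 5 6 10 2 14 15)(8 12 9)| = 24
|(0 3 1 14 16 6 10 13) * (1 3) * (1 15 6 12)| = 20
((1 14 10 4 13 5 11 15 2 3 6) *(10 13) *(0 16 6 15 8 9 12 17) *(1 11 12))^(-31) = ((0 16 6 11 8 9 1 14 13 5 12 17)(2 3 15)(4 10))^(-31) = (0 9 12 11 13 16 1 17 8 5 6 14)(2 15 3)(4 10)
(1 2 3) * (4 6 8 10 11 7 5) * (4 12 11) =(1 2 3)(4 6 8 10)(5 12 11 7) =[0, 2, 3, 1, 6, 12, 8, 5, 10, 9, 4, 7, 11]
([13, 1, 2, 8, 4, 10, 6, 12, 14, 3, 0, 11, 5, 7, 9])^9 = (0 12)(3 8 14 9)(5 13)(7 10)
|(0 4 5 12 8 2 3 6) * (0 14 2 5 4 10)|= 12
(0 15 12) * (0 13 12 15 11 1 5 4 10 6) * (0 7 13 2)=[11, 5, 0, 3, 10, 4, 7, 13, 8, 9, 6, 1, 2, 12, 14, 15]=(15)(0 11 1 5 4 10 6 7 13 12 2)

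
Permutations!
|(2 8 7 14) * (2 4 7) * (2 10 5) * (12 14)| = 4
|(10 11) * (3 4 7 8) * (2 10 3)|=7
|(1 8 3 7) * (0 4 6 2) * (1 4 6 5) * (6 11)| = 12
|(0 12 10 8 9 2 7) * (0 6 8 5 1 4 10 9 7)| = 12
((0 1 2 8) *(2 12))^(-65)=((0 1 12 2 8))^(-65)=(12)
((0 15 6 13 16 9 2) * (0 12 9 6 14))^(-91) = (0 14 15)(2 9 12)(6 16 13)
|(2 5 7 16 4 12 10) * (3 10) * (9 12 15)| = 10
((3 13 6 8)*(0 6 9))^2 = ((0 6 8 3 13 9))^2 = (0 8 13)(3 9 6)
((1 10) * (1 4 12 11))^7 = (1 4 11 10 12)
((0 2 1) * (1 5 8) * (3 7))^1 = ((0 2 5 8 1)(3 7))^1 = (0 2 5 8 1)(3 7)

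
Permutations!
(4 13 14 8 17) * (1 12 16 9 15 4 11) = [0, 12, 2, 3, 13, 5, 6, 7, 17, 15, 10, 1, 16, 14, 8, 4, 9, 11] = (1 12 16 9 15 4 13 14 8 17 11)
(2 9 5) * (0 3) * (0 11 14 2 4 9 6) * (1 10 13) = [3, 10, 6, 11, 9, 4, 0, 7, 8, 5, 13, 14, 12, 1, 2] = (0 3 11 14 2 6)(1 10 13)(4 9 5)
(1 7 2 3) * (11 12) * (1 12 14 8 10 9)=[0, 7, 3, 12, 4, 5, 6, 2, 10, 1, 9, 14, 11, 13, 8]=(1 7 2 3 12 11 14 8 10 9)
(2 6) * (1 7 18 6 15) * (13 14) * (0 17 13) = (0 17 13 14)(1 7 18 6 2 15) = [17, 7, 15, 3, 4, 5, 2, 18, 8, 9, 10, 11, 12, 14, 0, 1, 16, 13, 6]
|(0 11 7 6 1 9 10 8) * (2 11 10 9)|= |(0 10 8)(1 2 11 7 6)|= 15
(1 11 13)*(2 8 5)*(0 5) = (0 5 2 8)(1 11 13) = [5, 11, 8, 3, 4, 2, 6, 7, 0, 9, 10, 13, 12, 1]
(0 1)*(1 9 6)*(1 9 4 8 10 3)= (0 4 8 10 3 1)(6 9)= [4, 0, 2, 1, 8, 5, 9, 7, 10, 6, 3]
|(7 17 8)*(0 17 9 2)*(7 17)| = 4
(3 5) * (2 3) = (2 3 5) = [0, 1, 3, 5, 4, 2]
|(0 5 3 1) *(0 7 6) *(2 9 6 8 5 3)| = 9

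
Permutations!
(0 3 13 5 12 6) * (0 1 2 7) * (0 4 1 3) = (1 2 7 4)(3 13 5 12 6) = [0, 2, 7, 13, 1, 12, 3, 4, 8, 9, 10, 11, 6, 5]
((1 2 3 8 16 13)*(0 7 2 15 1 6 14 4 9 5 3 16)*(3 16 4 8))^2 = (0 2 9 16 6 8 7 4 5 13 14)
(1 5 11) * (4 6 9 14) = (1 5 11)(4 6 9 14) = [0, 5, 2, 3, 6, 11, 9, 7, 8, 14, 10, 1, 12, 13, 4]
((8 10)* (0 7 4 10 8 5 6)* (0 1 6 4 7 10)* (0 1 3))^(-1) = (0 3 6 1 4 5 10)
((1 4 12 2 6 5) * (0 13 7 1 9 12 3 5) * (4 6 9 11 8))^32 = ((0 13 7 1 6)(2 9 12)(3 5 11 8 4))^32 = (0 7 6 13 1)(2 12 9)(3 11 4 5 8)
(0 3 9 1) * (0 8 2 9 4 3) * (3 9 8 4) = [0, 4, 8, 3, 9, 5, 6, 7, 2, 1] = (1 4 9)(2 8)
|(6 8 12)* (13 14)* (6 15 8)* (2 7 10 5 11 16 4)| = |(2 7 10 5 11 16 4)(8 12 15)(13 14)| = 42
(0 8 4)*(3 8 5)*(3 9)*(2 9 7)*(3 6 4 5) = (0 3 8 5 7 2 9 6 4) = [3, 1, 9, 8, 0, 7, 4, 2, 5, 6]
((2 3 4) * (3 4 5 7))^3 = ((2 4)(3 5 7))^3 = (7)(2 4)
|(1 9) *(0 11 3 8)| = |(0 11 3 8)(1 9)| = 4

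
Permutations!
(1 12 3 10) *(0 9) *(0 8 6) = (0 9 8 6)(1 12 3 10) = [9, 12, 2, 10, 4, 5, 0, 7, 6, 8, 1, 11, 3]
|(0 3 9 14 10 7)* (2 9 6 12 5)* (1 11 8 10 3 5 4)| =|(0 5 2 9 14 3 6 12 4 1 11 8 10 7)| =14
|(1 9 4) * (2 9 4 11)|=|(1 4)(2 9 11)|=6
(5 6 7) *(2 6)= (2 6 7 5)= [0, 1, 6, 3, 4, 2, 7, 5]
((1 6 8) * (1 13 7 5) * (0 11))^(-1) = ((0 11)(1 6 8 13 7 5))^(-1) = (0 11)(1 5 7 13 8 6)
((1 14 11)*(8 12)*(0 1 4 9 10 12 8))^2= (0 14 4 10)(1 11 9 12)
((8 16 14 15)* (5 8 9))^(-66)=((5 8 16 14 15 9))^(-66)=(16)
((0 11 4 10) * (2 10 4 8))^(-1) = (0 10 2 8 11)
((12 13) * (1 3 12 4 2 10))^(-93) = ((1 3 12 13 4 2 10))^(-93) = (1 2 13 3 10 4 12)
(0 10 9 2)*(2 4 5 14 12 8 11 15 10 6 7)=(0 6 7 2)(4 5 14 12 8 11 15 10 9)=[6, 1, 0, 3, 5, 14, 7, 2, 11, 4, 9, 15, 8, 13, 12, 10]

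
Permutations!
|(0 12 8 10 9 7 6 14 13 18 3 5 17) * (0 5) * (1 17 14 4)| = 15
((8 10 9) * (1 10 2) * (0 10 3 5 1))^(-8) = ((0 10 9 8 2)(1 3 5))^(-8) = (0 9 2 10 8)(1 3 5)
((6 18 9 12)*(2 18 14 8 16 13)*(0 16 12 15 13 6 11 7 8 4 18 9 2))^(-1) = ((0 16 6 14 4 18 2 9 15 13)(7 8 12 11))^(-1) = (0 13 15 9 2 18 4 14 6 16)(7 11 12 8)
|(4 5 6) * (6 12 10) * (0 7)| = |(0 7)(4 5 12 10 6)| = 10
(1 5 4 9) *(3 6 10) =(1 5 4 9)(3 6 10) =[0, 5, 2, 6, 9, 4, 10, 7, 8, 1, 3]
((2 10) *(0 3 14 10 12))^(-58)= ((0 3 14 10 2 12))^(-58)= (0 14 2)(3 10 12)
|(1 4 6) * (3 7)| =6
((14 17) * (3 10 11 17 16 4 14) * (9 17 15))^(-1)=((3 10 11 15 9 17)(4 14 16))^(-1)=(3 17 9 15 11 10)(4 16 14)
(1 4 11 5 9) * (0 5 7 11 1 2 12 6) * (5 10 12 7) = (0 10 12 6)(1 4)(2 7 11 5 9) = [10, 4, 7, 3, 1, 9, 0, 11, 8, 2, 12, 5, 6]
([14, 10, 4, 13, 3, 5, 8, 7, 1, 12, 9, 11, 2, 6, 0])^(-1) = (0 14)(1 8 6 13 3 4 2 12 9 10)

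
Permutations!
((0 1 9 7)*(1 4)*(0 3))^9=((0 4 1 9 7 3))^9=(0 9)(1 3)(4 7)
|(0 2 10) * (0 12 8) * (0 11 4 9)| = 8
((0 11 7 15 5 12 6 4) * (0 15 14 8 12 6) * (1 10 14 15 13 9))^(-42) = (15)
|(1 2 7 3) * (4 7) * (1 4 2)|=3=|(3 4 7)|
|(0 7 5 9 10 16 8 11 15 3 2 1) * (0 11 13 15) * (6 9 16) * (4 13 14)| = |(0 7 5 16 8 14 4 13 15 3 2 1 11)(6 9 10)| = 39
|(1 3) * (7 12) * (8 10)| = 2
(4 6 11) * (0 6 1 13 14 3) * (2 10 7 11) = (0 6 2 10 7 11 4 1 13 14 3) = [6, 13, 10, 0, 1, 5, 2, 11, 8, 9, 7, 4, 12, 14, 3]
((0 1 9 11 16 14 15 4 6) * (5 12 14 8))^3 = ((0 1 9 11 16 8 5 12 14 15 4 6))^3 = (0 11 5 15)(1 16 12 4)(6 9 8 14)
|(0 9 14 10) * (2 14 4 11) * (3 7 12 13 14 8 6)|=13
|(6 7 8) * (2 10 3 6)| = 6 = |(2 10 3 6 7 8)|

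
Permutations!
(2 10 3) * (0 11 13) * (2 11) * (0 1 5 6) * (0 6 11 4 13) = (0 2 10 3 4 13 1 5 11) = [2, 5, 10, 4, 13, 11, 6, 7, 8, 9, 3, 0, 12, 1]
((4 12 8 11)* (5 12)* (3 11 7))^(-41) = ((3 11 4 5 12 8 7))^(-41) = (3 11 4 5 12 8 7)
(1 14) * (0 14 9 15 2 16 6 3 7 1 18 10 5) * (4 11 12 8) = (0 14 18 10 5)(1 9 15 2 16 6 3 7)(4 11 12 8) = [14, 9, 16, 7, 11, 0, 3, 1, 4, 15, 5, 12, 8, 13, 18, 2, 6, 17, 10]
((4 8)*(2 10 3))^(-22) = ((2 10 3)(4 8))^(-22) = (2 3 10)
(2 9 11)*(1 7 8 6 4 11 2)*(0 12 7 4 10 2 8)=(0 12 7)(1 4 11)(2 9 8 6 10)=[12, 4, 9, 3, 11, 5, 10, 0, 6, 8, 2, 1, 7]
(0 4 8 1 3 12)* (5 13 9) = (0 4 8 1 3 12)(5 13 9) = [4, 3, 2, 12, 8, 13, 6, 7, 1, 5, 10, 11, 0, 9]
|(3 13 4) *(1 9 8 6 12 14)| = |(1 9 8 6 12 14)(3 13 4)| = 6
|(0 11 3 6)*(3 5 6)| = |(0 11 5 6)| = 4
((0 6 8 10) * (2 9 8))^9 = (0 9)(2 10)(6 8)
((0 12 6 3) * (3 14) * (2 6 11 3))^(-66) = ((0 12 11 3)(2 6 14))^(-66) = (14)(0 11)(3 12)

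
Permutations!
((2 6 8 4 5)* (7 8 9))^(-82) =(2 9 8 5 6 7 4)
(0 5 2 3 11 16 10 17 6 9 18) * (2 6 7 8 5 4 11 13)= (0 4 11 16 10 17 7 8 5 6 9 18)(2 3 13)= [4, 1, 3, 13, 11, 6, 9, 8, 5, 18, 17, 16, 12, 2, 14, 15, 10, 7, 0]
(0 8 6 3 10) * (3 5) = (0 8 6 5 3 10) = [8, 1, 2, 10, 4, 3, 5, 7, 6, 9, 0]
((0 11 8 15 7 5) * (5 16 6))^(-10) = ((0 11 8 15 7 16 6 5))^(-10) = (0 6 7 8)(5 16 15 11)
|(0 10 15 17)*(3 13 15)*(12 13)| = 7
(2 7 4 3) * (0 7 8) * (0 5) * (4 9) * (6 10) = (0 7 9 4 3 2 8 5)(6 10) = [7, 1, 8, 2, 3, 0, 10, 9, 5, 4, 6]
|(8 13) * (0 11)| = 2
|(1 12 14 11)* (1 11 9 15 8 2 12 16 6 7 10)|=30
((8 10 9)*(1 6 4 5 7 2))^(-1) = (1 2 7 5 4 6)(8 9 10)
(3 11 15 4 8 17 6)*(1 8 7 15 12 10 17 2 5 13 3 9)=(1 8 2 5 13 3 11 12 10 17 6 9)(4 7 15)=[0, 8, 5, 11, 7, 13, 9, 15, 2, 1, 17, 12, 10, 3, 14, 4, 16, 6]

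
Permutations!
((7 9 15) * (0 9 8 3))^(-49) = (0 3 8 7 15 9)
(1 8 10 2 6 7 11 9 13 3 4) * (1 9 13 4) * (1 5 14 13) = (1 8 10 2 6 7 11)(3 5 14 13)(4 9) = [0, 8, 6, 5, 9, 14, 7, 11, 10, 4, 2, 1, 12, 3, 13]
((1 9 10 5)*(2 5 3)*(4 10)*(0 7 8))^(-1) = ((0 7 8)(1 9 4 10 3 2 5))^(-1) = (0 8 7)(1 5 2 3 10 4 9)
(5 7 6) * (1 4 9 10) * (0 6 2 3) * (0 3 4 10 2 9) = [6, 10, 4, 3, 0, 7, 5, 9, 8, 2, 1] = (0 6 5 7 9 2 4)(1 10)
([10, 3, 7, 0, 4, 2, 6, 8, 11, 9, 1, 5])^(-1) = (0 3 1 10)(2 5 11 8 7)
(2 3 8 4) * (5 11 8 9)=(2 3 9 5 11 8 4)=[0, 1, 3, 9, 2, 11, 6, 7, 4, 5, 10, 8]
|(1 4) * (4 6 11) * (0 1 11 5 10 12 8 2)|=|(0 1 6 5 10 12 8 2)(4 11)|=8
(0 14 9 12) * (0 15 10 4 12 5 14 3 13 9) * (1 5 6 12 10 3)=[1, 5, 2, 13, 10, 14, 12, 7, 8, 6, 4, 11, 15, 9, 0, 3]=(0 1 5 14)(3 13 9 6 12 15)(4 10)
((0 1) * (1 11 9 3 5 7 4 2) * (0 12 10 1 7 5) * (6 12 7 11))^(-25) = (0 11 7 12 3 2 1 6 9 4 10)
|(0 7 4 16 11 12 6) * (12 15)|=|(0 7 4 16 11 15 12 6)|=8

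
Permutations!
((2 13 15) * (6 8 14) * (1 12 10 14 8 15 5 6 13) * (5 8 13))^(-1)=(1 2 15 6 5 14 10 12)(8 13)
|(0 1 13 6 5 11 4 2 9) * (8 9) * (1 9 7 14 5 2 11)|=|(0 9)(1 13 6 2 8 7 14 5)(4 11)|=8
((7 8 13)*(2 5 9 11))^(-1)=((2 5 9 11)(7 8 13))^(-1)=(2 11 9 5)(7 13 8)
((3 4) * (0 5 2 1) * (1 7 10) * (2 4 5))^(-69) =(0 2 7 10 1)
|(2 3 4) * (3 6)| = 4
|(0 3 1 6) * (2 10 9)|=|(0 3 1 6)(2 10 9)|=12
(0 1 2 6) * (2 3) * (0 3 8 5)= (0 1 8 5)(2 6 3)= [1, 8, 6, 2, 4, 0, 3, 7, 5]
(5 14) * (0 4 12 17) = (0 4 12 17)(5 14) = [4, 1, 2, 3, 12, 14, 6, 7, 8, 9, 10, 11, 17, 13, 5, 15, 16, 0]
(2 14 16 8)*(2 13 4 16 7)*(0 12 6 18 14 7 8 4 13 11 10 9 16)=(0 12 6 18 14 8 11 10 9 16 4)(2 7)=[12, 1, 7, 3, 0, 5, 18, 2, 11, 16, 9, 10, 6, 13, 8, 15, 4, 17, 14]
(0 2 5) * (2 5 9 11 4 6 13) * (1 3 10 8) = [5, 3, 9, 10, 6, 0, 13, 7, 1, 11, 8, 4, 12, 2] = (0 5)(1 3 10 8)(2 9 11 4 6 13)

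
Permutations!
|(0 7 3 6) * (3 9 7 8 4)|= 10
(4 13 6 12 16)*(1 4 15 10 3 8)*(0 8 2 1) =[8, 4, 1, 2, 13, 5, 12, 7, 0, 9, 3, 11, 16, 6, 14, 10, 15] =(0 8)(1 4 13 6 12 16 15 10 3 2)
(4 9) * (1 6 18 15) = (1 6 18 15)(4 9) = [0, 6, 2, 3, 9, 5, 18, 7, 8, 4, 10, 11, 12, 13, 14, 1, 16, 17, 15]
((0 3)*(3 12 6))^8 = ((0 12 6 3))^8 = (12)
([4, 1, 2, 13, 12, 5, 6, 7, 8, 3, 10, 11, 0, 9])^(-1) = (0 12 4)(3 9 13)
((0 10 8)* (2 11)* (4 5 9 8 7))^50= (11)(0 10 7 4 5 9 8)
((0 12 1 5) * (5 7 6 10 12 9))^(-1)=((0 9 5)(1 7 6 10 12))^(-1)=(0 5 9)(1 12 10 6 7)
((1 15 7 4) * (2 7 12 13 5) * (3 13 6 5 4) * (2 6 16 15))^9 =(16)(1 3)(2 13)(4 7)(5 6)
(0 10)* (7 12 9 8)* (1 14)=[10, 14, 2, 3, 4, 5, 6, 12, 7, 8, 0, 11, 9, 13, 1]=(0 10)(1 14)(7 12 9 8)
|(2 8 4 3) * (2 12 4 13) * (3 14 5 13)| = 8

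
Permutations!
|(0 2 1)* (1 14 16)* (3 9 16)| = 7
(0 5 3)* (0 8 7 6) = (0 5 3 8 7 6) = [5, 1, 2, 8, 4, 3, 0, 6, 7]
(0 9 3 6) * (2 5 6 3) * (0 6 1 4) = [9, 4, 5, 3, 0, 1, 6, 7, 8, 2] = (0 9 2 5 1 4)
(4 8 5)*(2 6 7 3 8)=(2 6 7 3 8 5 4)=[0, 1, 6, 8, 2, 4, 7, 3, 5]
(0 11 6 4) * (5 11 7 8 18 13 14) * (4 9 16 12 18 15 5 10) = (0 7 8 15 5 11 6 9 16 12 18 13 14 10 4) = [7, 1, 2, 3, 0, 11, 9, 8, 15, 16, 4, 6, 18, 14, 10, 5, 12, 17, 13]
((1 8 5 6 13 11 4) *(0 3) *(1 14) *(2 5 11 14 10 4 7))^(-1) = (0 3)(1 14 13 6 5 2 7 11 8)(4 10)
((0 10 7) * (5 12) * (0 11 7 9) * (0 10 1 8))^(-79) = ((0 1 8)(5 12)(7 11)(9 10))^(-79) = (0 8 1)(5 12)(7 11)(9 10)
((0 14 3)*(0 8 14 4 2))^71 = (0 2 4)(3 14 8)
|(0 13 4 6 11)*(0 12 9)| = 7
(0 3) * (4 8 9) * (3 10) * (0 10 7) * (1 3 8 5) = [7, 3, 2, 10, 5, 1, 6, 0, 9, 4, 8] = (0 7)(1 3 10 8 9 4 5)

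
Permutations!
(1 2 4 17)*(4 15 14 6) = (1 2 15 14 6 4 17) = [0, 2, 15, 3, 17, 5, 4, 7, 8, 9, 10, 11, 12, 13, 6, 14, 16, 1]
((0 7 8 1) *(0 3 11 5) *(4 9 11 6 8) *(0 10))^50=(0 7 4 9 11 5 10)(1 6)(3 8)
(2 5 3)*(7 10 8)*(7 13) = (2 5 3)(7 10 8 13) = [0, 1, 5, 2, 4, 3, 6, 10, 13, 9, 8, 11, 12, 7]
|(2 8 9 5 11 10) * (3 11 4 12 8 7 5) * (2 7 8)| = 10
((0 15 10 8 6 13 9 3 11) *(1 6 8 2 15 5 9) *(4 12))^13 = ((0 5 9 3 11)(1 6 13)(2 15 10)(4 12))^13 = (0 3 5 11 9)(1 6 13)(2 15 10)(4 12)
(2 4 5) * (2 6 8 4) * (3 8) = (3 8 4 5 6) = [0, 1, 2, 8, 5, 6, 3, 7, 4]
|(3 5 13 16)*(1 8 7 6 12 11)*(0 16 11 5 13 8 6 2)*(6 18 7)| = 36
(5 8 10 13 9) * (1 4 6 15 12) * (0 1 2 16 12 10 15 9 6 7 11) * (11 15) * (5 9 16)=[1, 4, 5, 3, 7, 8, 16, 15, 11, 9, 13, 0, 2, 6, 14, 10, 12]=(0 1 4 7 15 10 13 6 16 12 2 5 8 11)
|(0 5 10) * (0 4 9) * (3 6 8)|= |(0 5 10 4 9)(3 6 8)|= 15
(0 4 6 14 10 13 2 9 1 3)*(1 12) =[4, 3, 9, 0, 6, 5, 14, 7, 8, 12, 13, 11, 1, 2, 10] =(0 4 6 14 10 13 2 9 12 1 3)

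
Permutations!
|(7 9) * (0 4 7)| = 4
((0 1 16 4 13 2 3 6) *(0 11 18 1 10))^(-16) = (1 4 2 6 18 16 13 3 11)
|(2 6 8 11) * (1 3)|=4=|(1 3)(2 6 8 11)|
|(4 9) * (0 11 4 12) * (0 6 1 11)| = |(1 11 4 9 12 6)| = 6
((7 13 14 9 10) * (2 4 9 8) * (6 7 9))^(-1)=(2 8 14 13 7 6 4)(9 10)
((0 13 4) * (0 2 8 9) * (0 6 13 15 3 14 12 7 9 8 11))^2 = ((0 15 3 14 12 7 9 6 13 4 2 11))^2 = (0 3 12 9 13 2)(4 11 15 14 7 6)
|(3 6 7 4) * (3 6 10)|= |(3 10)(4 6 7)|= 6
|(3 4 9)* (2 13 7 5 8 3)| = 8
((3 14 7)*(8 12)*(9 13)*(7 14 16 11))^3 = (3 7 11 16)(8 12)(9 13)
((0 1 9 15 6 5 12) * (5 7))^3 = (0 15 5 1 6 12 9 7)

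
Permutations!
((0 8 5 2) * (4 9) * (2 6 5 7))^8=(9)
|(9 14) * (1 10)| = 2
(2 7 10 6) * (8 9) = (2 7 10 6)(8 9) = [0, 1, 7, 3, 4, 5, 2, 10, 9, 8, 6]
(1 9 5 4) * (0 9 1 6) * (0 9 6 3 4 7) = (0 6 9 5 7)(3 4) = [6, 1, 2, 4, 3, 7, 9, 0, 8, 5]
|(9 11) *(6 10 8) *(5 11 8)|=|(5 11 9 8 6 10)|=6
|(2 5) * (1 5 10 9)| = |(1 5 2 10 9)| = 5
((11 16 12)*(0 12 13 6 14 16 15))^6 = ((0 12 11 15)(6 14 16 13))^6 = (0 11)(6 16)(12 15)(13 14)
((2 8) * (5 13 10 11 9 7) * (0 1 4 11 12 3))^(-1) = (0 3 12 10 13 5 7 9 11 4 1)(2 8)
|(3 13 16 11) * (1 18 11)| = 6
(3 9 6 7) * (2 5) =(2 5)(3 9 6 7) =[0, 1, 5, 9, 4, 2, 7, 3, 8, 6]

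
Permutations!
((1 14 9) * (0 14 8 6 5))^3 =((0 14 9 1 8 6 5))^3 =(0 1 5 9 6 14 8)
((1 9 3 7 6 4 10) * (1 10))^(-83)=((10)(1 9 3 7 6 4))^(-83)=(10)(1 9 3 7 6 4)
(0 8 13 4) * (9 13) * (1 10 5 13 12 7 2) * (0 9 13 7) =[8, 10, 1, 3, 9, 7, 6, 2, 13, 12, 5, 11, 0, 4] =(0 8 13 4 9 12)(1 10 5 7 2)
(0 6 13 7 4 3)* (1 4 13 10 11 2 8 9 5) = (0 6 10 11 2 8 9 5 1 4 3)(7 13) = [6, 4, 8, 0, 3, 1, 10, 13, 9, 5, 11, 2, 12, 7]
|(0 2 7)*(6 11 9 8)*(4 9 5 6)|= |(0 2 7)(4 9 8)(5 6 11)|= 3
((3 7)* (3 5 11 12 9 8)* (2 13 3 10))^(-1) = ((2 13 3 7 5 11 12 9 8 10))^(-1) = (2 10 8 9 12 11 5 7 3 13)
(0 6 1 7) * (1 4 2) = (0 6 4 2 1 7) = [6, 7, 1, 3, 2, 5, 4, 0]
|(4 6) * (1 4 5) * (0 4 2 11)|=7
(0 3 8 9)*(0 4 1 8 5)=[3, 8, 2, 5, 1, 0, 6, 7, 9, 4]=(0 3 5)(1 8 9 4)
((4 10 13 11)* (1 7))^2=((1 7)(4 10 13 11))^2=(4 13)(10 11)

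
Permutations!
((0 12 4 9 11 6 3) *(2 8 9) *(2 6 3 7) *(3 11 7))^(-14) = (0 12 4 6 3)(2 9)(7 8)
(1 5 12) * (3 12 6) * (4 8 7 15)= (1 5 6 3 12)(4 8 7 15)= [0, 5, 2, 12, 8, 6, 3, 15, 7, 9, 10, 11, 1, 13, 14, 4]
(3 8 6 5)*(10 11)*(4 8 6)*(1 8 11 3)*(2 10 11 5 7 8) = (11)(1 2 10 3 6 7 8 4 5) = [0, 2, 10, 6, 5, 1, 7, 8, 4, 9, 3, 11]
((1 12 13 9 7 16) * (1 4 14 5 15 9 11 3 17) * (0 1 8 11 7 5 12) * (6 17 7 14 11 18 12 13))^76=(3 7 16 4 11)(5 15 9)(6 17 8 18 12)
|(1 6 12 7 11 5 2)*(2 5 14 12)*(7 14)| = 6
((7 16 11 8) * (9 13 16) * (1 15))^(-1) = ((1 15)(7 9 13 16 11 8))^(-1) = (1 15)(7 8 11 16 13 9)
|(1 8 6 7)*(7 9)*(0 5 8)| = |(0 5 8 6 9 7 1)| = 7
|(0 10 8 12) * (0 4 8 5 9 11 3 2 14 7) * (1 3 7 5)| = |(0 10 1 3 2 14 5 9 11 7)(4 8 12)| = 30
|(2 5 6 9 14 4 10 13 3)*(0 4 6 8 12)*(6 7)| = 36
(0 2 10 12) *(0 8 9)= (0 2 10 12 8 9)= [2, 1, 10, 3, 4, 5, 6, 7, 9, 0, 12, 11, 8]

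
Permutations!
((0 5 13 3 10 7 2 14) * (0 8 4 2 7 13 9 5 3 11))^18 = (0 13 3 11 10)(2 8)(4 14)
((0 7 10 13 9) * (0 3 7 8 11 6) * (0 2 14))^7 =(0 8 11 6 2 14)(3 10 9 7 13)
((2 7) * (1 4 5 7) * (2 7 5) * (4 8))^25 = (1 8 4 2)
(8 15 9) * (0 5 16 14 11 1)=[5, 0, 2, 3, 4, 16, 6, 7, 15, 8, 10, 1, 12, 13, 11, 9, 14]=(0 5 16 14 11 1)(8 15 9)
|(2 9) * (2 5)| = 3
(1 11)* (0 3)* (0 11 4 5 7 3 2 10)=(0 2 10)(1 4 5 7 3 11)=[2, 4, 10, 11, 5, 7, 6, 3, 8, 9, 0, 1]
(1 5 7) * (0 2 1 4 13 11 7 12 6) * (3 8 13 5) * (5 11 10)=(0 2 1 3 8 13 10 5 12 6)(4 11 7)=[2, 3, 1, 8, 11, 12, 0, 4, 13, 9, 5, 7, 6, 10]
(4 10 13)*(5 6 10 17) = [0, 1, 2, 3, 17, 6, 10, 7, 8, 9, 13, 11, 12, 4, 14, 15, 16, 5] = (4 17 5 6 10 13)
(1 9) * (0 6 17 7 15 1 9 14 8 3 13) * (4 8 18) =(0 6 17 7 15 1 14 18 4 8 3 13) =[6, 14, 2, 13, 8, 5, 17, 15, 3, 9, 10, 11, 12, 0, 18, 1, 16, 7, 4]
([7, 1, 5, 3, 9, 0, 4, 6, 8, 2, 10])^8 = (10)(0 7 6 4 9 2 5)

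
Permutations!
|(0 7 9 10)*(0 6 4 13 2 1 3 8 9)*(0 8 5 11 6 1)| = |(0 7 8 9 10 1 3 5 11 6 4 13 2)| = 13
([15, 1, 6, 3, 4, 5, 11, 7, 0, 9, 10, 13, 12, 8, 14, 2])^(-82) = (0 2 11 8 15 6 13)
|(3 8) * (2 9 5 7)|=4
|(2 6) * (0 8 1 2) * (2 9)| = |(0 8 1 9 2 6)| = 6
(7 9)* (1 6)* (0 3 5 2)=[3, 6, 0, 5, 4, 2, 1, 9, 8, 7]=(0 3 5 2)(1 6)(7 9)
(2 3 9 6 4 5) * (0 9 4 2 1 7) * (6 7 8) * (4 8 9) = (0 4 5 1 9 7)(2 3 8 6) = [4, 9, 3, 8, 5, 1, 2, 0, 6, 7]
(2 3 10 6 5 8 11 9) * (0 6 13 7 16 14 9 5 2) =(0 6 2 3 10 13 7 16 14 9)(5 8 11) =[6, 1, 3, 10, 4, 8, 2, 16, 11, 0, 13, 5, 12, 7, 9, 15, 14]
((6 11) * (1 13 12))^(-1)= ((1 13 12)(6 11))^(-1)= (1 12 13)(6 11)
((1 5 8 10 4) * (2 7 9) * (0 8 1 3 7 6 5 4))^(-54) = ((0 8 10)(1 4 3 7 9 2 6 5))^(-54) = (10)(1 3 9 6)(2 5 4 7)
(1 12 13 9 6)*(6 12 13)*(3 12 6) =(1 13 9 6)(3 12) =[0, 13, 2, 12, 4, 5, 1, 7, 8, 6, 10, 11, 3, 9]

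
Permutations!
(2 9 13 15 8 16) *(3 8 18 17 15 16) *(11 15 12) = [0, 1, 9, 8, 4, 5, 6, 7, 3, 13, 10, 15, 11, 16, 14, 18, 2, 12, 17] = (2 9 13 16)(3 8)(11 15 18 17 12)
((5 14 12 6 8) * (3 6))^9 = ((3 6 8 5 14 12))^9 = (3 5)(6 14)(8 12)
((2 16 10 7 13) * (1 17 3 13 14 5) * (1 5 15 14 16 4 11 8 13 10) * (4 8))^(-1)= (1 16 7 10 3 17)(2 13 8)(4 11)(14 15)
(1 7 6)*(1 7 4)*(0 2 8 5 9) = (0 2 8 5 9)(1 4)(6 7) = [2, 4, 8, 3, 1, 9, 7, 6, 5, 0]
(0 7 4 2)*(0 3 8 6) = (0 7 4 2 3 8 6) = [7, 1, 3, 8, 2, 5, 0, 4, 6]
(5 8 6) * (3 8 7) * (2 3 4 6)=(2 3 8)(4 6 5 7)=[0, 1, 3, 8, 6, 7, 5, 4, 2]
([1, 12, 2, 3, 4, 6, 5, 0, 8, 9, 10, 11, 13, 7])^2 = (0 12 7 1 13)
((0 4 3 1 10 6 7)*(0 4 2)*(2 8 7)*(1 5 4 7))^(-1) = ((0 8 1 10 6 2)(3 5 4))^(-1) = (0 2 6 10 1 8)(3 4 5)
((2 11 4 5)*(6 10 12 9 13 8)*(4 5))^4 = ((2 11 5)(6 10 12 9 13 8))^4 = (2 11 5)(6 13 12)(8 9 10)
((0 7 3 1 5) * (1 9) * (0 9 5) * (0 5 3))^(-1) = ((0 7)(1 5 9))^(-1) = (0 7)(1 9 5)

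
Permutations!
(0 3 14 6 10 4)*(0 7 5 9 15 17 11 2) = (0 3 14 6 10 4 7 5 9 15 17 11 2) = [3, 1, 0, 14, 7, 9, 10, 5, 8, 15, 4, 2, 12, 13, 6, 17, 16, 11]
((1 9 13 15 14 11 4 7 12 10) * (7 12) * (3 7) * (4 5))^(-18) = ((1 9 13 15 14 11 5 4 12 10)(3 7))^(-18) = (1 13 14 5 12)(4 10 9 15 11)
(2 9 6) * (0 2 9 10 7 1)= (0 2 10 7 1)(6 9)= [2, 0, 10, 3, 4, 5, 9, 1, 8, 6, 7]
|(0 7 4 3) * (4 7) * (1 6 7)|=3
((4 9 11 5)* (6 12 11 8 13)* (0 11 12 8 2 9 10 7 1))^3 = (13)(0 4 1 5 7 11 10)(2 9)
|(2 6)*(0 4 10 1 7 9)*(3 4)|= |(0 3 4 10 1 7 9)(2 6)|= 14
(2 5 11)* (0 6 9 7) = (0 6 9 7)(2 5 11) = [6, 1, 5, 3, 4, 11, 9, 0, 8, 7, 10, 2]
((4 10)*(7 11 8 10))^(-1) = ((4 7 11 8 10))^(-1) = (4 10 8 11 7)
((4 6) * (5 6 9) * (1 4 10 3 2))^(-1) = ((1 4 9 5 6 10 3 2))^(-1) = (1 2 3 10 6 5 9 4)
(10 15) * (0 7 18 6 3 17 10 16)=[7, 1, 2, 17, 4, 5, 3, 18, 8, 9, 15, 11, 12, 13, 14, 16, 0, 10, 6]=(0 7 18 6 3 17 10 15 16)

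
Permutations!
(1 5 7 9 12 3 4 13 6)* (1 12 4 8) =[0, 5, 2, 8, 13, 7, 12, 9, 1, 4, 10, 11, 3, 6] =(1 5 7 9 4 13 6 12 3 8)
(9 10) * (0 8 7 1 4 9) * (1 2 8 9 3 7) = (0 9 10)(1 4 3 7 2 8) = [9, 4, 8, 7, 3, 5, 6, 2, 1, 10, 0]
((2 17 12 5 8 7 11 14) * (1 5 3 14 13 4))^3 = (1 7 4 8 13 5 11)(2 3 17 14 12)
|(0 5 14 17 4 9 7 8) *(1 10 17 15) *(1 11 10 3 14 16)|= 14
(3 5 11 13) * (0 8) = (0 8)(3 5 11 13) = [8, 1, 2, 5, 4, 11, 6, 7, 0, 9, 10, 13, 12, 3]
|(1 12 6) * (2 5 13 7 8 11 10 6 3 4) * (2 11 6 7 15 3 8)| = 36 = |(1 12 8 6)(2 5 13 15 3 4 11 10 7)|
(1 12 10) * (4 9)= (1 12 10)(4 9)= [0, 12, 2, 3, 9, 5, 6, 7, 8, 4, 1, 11, 10]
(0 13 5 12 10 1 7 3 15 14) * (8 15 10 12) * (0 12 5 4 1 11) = (0 13 4 1 7 3 10 11)(5 8 15 14 12) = [13, 7, 2, 10, 1, 8, 6, 3, 15, 9, 11, 0, 5, 4, 12, 14]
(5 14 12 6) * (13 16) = (5 14 12 6)(13 16) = [0, 1, 2, 3, 4, 14, 5, 7, 8, 9, 10, 11, 6, 16, 12, 15, 13]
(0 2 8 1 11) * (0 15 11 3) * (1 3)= (0 2 8 3)(11 15)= [2, 1, 8, 0, 4, 5, 6, 7, 3, 9, 10, 15, 12, 13, 14, 11]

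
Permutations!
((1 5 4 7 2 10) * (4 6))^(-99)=(1 10 2 7 4 6 5)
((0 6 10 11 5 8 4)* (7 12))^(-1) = ((0 6 10 11 5 8 4)(7 12))^(-1) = (0 4 8 5 11 10 6)(7 12)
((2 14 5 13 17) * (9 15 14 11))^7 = ((2 11 9 15 14 5 13 17))^7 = (2 17 13 5 14 15 9 11)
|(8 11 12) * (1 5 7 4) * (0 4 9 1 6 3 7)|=24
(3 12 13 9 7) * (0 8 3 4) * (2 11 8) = (0 2 11 8 3 12 13 9 7 4) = [2, 1, 11, 12, 0, 5, 6, 4, 3, 7, 10, 8, 13, 9]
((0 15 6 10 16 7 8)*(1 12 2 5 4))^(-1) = ((0 15 6 10 16 7 8)(1 12 2 5 4))^(-1) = (0 8 7 16 10 6 15)(1 4 5 2 12)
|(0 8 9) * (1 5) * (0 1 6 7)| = |(0 8 9 1 5 6 7)| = 7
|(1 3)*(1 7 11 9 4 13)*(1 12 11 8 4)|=|(1 3 7 8 4 13 12 11 9)|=9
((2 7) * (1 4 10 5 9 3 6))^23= ((1 4 10 5 9 3 6)(2 7))^23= (1 10 9 6 4 5 3)(2 7)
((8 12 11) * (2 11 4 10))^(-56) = (2 4 8)(10 12 11)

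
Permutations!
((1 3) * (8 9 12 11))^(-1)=((1 3)(8 9 12 11))^(-1)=(1 3)(8 11 12 9)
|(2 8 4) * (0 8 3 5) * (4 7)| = |(0 8 7 4 2 3 5)| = 7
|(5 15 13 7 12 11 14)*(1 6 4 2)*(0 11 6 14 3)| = |(0 11 3)(1 14 5 15 13 7 12 6 4 2)| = 30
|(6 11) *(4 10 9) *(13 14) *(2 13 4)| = 6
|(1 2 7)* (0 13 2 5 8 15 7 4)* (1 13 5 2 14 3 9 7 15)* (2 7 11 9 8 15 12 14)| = 12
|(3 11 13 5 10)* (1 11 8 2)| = 8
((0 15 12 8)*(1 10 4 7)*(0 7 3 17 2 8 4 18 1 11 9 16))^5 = (0 17 9 4 7 15 2 16 3 11 12 8)(1 18 10)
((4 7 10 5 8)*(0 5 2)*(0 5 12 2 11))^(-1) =((0 12 2 5 8 4 7 10 11))^(-1) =(0 11 10 7 4 8 5 2 12)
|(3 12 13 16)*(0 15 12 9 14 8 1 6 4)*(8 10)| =13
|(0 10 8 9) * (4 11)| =4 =|(0 10 8 9)(4 11)|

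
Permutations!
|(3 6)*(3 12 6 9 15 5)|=|(3 9 15 5)(6 12)|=4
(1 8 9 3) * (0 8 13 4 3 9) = (0 8)(1 13 4 3) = [8, 13, 2, 1, 3, 5, 6, 7, 0, 9, 10, 11, 12, 4]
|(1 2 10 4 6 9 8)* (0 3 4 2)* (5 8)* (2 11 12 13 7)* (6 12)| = 14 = |(0 3 4 12 13 7 2 10 11 6 9 5 8 1)|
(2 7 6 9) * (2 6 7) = [0, 1, 2, 3, 4, 5, 9, 7, 8, 6] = (6 9)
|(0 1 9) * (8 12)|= 6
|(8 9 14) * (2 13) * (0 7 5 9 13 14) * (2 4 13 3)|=4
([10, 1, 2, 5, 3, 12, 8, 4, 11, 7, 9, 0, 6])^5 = [3, 1, 2, 11, 8, 0, 9, 6, 7, 12, 5, 4, 10]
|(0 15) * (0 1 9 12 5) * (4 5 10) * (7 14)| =8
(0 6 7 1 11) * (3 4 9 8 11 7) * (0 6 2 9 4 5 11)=[2, 7, 9, 5, 4, 11, 3, 1, 0, 8, 10, 6]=(0 2 9 8)(1 7)(3 5 11 6)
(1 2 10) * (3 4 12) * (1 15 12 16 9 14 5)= [0, 2, 10, 4, 16, 1, 6, 7, 8, 14, 15, 11, 3, 13, 5, 12, 9]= (1 2 10 15 12 3 4 16 9 14 5)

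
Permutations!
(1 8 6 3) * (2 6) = (1 8 2 6 3) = [0, 8, 6, 1, 4, 5, 3, 7, 2]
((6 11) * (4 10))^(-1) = ((4 10)(6 11))^(-1) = (4 10)(6 11)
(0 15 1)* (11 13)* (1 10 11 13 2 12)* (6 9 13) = (0 15 10 11 2 12 1)(6 9 13) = [15, 0, 12, 3, 4, 5, 9, 7, 8, 13, 11, 2, 1, 6, 14, 10]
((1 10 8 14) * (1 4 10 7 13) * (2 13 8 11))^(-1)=((1 7 8 14 4 10 11 2 13))^(-1)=(1 13 2 11 10 4 14 8 7)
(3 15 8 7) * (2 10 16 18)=(2 10 16 18)(3 15 8 7)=[0, 1, 10, 15, 4, 5, 6, 3, 7, 9, 16, 11, 12, 13, 14, 8, 18, 17, 2]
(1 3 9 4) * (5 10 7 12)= (1 3 9 4)(5 10 7 12)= [0, 3, 2, 9, 1, 10, 6, 12, 8, 4, 7, 11, 5]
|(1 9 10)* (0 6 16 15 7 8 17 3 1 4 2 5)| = 14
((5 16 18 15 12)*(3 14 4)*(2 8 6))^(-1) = (2 6 8)(3 4 14)(5 12 15 18 16)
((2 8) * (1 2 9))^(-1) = ((1 2 8 9))^(-1) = (1 9 8 2)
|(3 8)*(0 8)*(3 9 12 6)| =6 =|(0 8 9 12 6 3)|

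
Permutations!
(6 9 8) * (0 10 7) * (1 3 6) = (0 10 7)(1 3 6 9 8) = [10, 3, 2, 6, 4, 5, 9, 0, 1, 8, 7]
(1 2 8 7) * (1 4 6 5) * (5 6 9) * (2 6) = (1 6 2 8 7 4 9 5) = [0, 6, 8, 3, 9, 1, 2, 4, 7, 5]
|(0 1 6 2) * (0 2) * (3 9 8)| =|(0 1 6)(3 9 8)| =3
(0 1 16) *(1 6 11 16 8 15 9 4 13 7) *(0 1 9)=(0 6 11 16 1 8 15)(4 13 7 9)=[6, 8, 2, 3, 13, 5, 11, 9, 15, 4, 10, 16, 12, 7, 14, 0, 1]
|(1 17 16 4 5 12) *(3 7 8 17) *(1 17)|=20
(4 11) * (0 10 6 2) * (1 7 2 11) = (0 10 6 11 4 1 7 2) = [10, 7, 0, 3, 1, 5, 11, 2, 8, 9, 6, 4]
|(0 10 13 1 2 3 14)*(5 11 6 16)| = 28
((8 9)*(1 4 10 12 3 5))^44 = (1 10 3)(4 12 5)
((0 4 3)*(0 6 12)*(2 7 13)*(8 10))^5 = ((0 4 3 6 12)(2 7 13)(8 10))^5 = (2 13 7)(8 10)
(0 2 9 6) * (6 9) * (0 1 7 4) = (9)(0 2 6 1 7 4) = [2, 7, 6, 3, 0, 5, 1, 4, 8, 9]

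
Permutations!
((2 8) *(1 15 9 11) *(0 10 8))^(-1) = (0 2 8 10)(1 11 9 15)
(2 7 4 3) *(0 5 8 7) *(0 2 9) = (0 5 8 7 4 3 9) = [5, 1, 2, 9, 3, 8, 6, 4, 7, 0]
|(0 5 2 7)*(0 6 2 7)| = 5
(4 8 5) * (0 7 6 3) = (0 7 6 3)(4 8 5) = [7, 1, 2, 0, 8, 4, 3, 6, 5]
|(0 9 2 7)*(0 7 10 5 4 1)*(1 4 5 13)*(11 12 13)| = |(0 9 2 10 11 12 13 1)| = 8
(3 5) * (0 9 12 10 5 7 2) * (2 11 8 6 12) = (0 9 2)(3 7 11 8 6 12 10 5) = [9, 1, 0, 7, 4, 3, 12, 11, 6, 2, 5, 8, 10]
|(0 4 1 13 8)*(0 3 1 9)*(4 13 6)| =8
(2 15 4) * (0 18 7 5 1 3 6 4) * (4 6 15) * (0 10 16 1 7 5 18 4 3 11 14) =(0 4 2 3 15 10 16 1 11 14)(5 7 18) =[4, 11, 3, 15, 2, 7, 6, 18, 8, 9, 16, 14, 12, 13, 0, 10, 1, 17, 5]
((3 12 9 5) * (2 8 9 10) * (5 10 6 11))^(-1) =(2 10 9 8)(3 5 11 6 12)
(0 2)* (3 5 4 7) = (0 2)(3 5 4 7) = [2, 1, 0, 5, 7, 4, 6, 3]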